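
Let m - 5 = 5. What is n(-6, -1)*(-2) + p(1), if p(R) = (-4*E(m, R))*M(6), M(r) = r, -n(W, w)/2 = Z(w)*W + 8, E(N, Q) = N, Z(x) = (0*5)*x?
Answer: -208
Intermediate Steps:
m = 10 (m = 5 + 5 = 10)
Z(x) = 0 (Z(x) = 0*x = 0)
n(W, w) = -16 (n(W, w) = -2*(0*W + 8) = -2*(0 + 8) = -2*8 = -16)
p(R) = -240 (p(R) = -4*10*6 = -40*6 = -240)
n(-6, -1)*(-2) + p(1) = -16*(-2) - 240 = 32 - 240 = -208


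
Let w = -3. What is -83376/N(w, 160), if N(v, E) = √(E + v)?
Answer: -83376*√157/157 ≈ -6654.1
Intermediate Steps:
-83376/N(w, 160) = -83376/√(160 - 3) = -83376*√157/157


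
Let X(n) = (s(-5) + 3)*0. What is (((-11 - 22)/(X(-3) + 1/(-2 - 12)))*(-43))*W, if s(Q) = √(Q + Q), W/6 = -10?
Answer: 1191960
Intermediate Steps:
W = -60 (W = 6*(-10) = -60)
s(Q) = √2*√Q (s(Q) = √(2*Q) = √2*√Q)
X(n) = 0 (X(n) = (√2*√(-5) + 3)*0 = (√2*(I*√5) + 3)*0 = (I*√10 + 3)*0 = (3 + I*√10)*0 = 0)
(((-11 - 22)/(X(-3) + 1/(-2 - 12)))*(-43))*W = (((-11 - 22)/(0 + 1/(-2 - 12)))*(-43))*(-60) = (-33/(0 + 1/(-14))*(-43))*(-60) = (-33/(0 - 1/14)*(-43))*(-60) = (-33/(-1/14)*(-43))*(-60) = (-33*(-14)*(-43))*(-60) = (462*(-43))*(-60) = -19866*(-60) = 1191960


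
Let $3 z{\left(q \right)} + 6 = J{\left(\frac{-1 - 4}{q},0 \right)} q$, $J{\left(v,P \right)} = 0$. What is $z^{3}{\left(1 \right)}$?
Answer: $-8$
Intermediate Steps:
$z{\left(q \right)} = -2$ ($z{\left(q \right)} = -2 + \frac{0 q}{3} = -2 + \frac{1}{3} \cdot 0 = -2 + 0 = -2$)
$z^{3}{\left(1 \right)} = \left(-2\right)^{3} = -8$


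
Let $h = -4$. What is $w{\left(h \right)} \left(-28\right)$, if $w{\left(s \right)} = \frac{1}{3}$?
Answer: $- \frac{28}{3} \approx -9.3333$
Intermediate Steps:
$w{\left(s \right)} = \frac{1}{3}$
$w{\left(h \right)} \left(-28\right) = \frac{1}{3} \left(-28\right) = - \frac{28}{3}$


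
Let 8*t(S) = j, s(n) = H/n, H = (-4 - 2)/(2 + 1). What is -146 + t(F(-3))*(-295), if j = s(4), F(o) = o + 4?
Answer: -2041/16 ≈ -127.56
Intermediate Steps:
H = -2 (H = -6/3 = -6*⅓ = -2)
F(o) = 4 + o
s(n) = -2/n
j = -½ (j = -2/4 = -2*¼ = -½ ≈ -0.50000)
t(S) = -1/16 (t(S) = (⅛)*(-½) = -1/16)
-146 + t(F(-3))*(-295) = -146 - 1/16*(-295) = -146 + 295/16 = -2041/16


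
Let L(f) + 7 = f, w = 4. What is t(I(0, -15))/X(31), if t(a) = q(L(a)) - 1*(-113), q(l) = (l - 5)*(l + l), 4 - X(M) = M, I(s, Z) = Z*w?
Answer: -9761/27 ≈ -361.52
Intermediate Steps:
I(s, Z) = 4*Z (I(s, Z) = Z*4 = 4*Z)
L(f) = -7 + f
X(M) = 4 - M
q(l) = 2*l*(-5 + l) (q(l) = (-5 + l)*(2*l) = 2*l*(-5 + l))
t(a) = 113 + 2*(-12 + a)*(-7 + a) (t(a) = 2*(-7 + a)*(-5 + (-7 + a)) - 1*(-113) = 2*(-7 + a)*(-12 + a) + 113 = 2*(-12 + a)*(-7 + a) + 113 = 113 + 2*(-12 + a)*(-7 + a))
t(I(0, -15))/X(31) = (113 + 2*(-12 + 4*(-15))*(-7 + 4*(-15)))/(4 - 1*31) = (113 + 2*(-12 - 60)*(-7 - 60))/(4 - 31) = (113 + 2*(-72)*(-67))/(-27) = (113 + 9648)*(-1/27) = 9761*(-1/27) = -9761/27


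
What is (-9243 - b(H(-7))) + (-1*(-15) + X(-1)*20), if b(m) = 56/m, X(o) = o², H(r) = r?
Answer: -9200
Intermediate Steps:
(-9243 - b(H(-7))) + (-1*(-15) + X(-1)*20) = (-9243 - 56/(-7)) + (-1*(-15) + (-1)²*20) = (-9243 - 56*(-1)/7) + (15 + 1*20) = (-9243 - 1*(-8)) + (15 + 20) = (-9243 + 8) + 35 = -9235 + 35 = -9200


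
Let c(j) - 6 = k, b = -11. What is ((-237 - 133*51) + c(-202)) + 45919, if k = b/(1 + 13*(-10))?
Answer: 5018756/129 ≈ 38905.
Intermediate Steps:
k = 11/129 (k = -11/(1 + 13*(-10)) = -11/(1 - 130) = -11/(-129) = -11*(-1/129) = 11/129 ≈ 0.085271)
c(j) = 785/129 (c(j) = 6 + 11/129 = 785/129)
((-237 - 133*51) + c(-202)) + 45919 = ((-237 - 133*51) + 785/129) + 45919 = ((-237 - 6783) + 785/129) + 45919 = (-7020 + 785/129) + 45919 = -904795/129 + 45919 = 5018756/129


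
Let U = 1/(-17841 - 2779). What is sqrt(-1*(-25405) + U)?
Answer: sqrt(2700452415345)/10310 ≈ 159.39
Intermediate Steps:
U = -1/20620 (U = 1/(-20620) = -1/20620 ≈ -4.8497e-5)
sqrt(-1*(-25405) + U) = sqrt(-1*(-25405) - 1/20620) = sqrt(25405 - 1/20620) = sqrt(523851099/20620) = sqrt(2700452415345)/10310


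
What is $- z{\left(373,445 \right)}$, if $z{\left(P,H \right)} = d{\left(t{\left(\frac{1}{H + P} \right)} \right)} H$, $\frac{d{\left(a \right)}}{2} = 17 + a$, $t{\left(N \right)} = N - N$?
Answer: $-15130$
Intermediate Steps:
$t{\left(N \right)} = 0$
$d{\left(a \right)} = 34 + 2 a$ ($d{\left(a \right)} = 2 \left(17 + a\right) = 34 + 2 a$)
$z{\left(P,H \right)} = 34 H$ ($z{\left(P,H \right)} = \left(34 + 2 \cdot 0\right) H = \left(34 + 0\right) H = 34 H$)
$- z{\left(373,445 \right)} = - 34 \cdot 445 = \left(-1\right) 15130 = -15130$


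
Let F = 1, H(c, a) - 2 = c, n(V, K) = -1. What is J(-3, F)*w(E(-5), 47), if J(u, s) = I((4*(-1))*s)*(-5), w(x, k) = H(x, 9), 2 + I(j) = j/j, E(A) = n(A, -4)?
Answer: 5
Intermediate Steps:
H(c, a) = 2 + c
E(A) = -1
I(j) = -1 (I(j) = -2 + j/j = -2 + 1 = -1)
w(x, k) = 2 + x
J(u, s) = 5 (J(u, s) = -1*(-5) = 5)
J(-3, F)*w(E(-5), 47) = 5*(2 - 1) = 5*1 = 5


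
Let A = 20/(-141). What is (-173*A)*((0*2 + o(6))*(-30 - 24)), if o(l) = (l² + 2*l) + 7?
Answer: -3425400/47 ≈ -72881.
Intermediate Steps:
o(l) = 7 + l² + 2*l
A = -20/141 (A = 20*(-1/141) = -20/141 ≈ -0.14184)
(-173*A)*((0*2 + o(6))*(-30 - 24)) = (-173*(-20/141))*((0*2 + (7 + 6² + 2*6))*(-30 - 24)) = 3460*((0 + (7 + 36 + 12))*(-54))/141 = 3460*((0 + 55)*(-54))/141 = 3460*(55*(-54))/141 = (3460/141)*(-2970) = -3425400/47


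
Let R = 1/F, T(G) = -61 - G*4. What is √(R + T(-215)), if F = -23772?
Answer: √112880313861/11886 ≈ 28.267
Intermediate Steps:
T(G) = -61 - 4*G
R = -1/23772 (R = 1/(-23772) = -1/23772 ≈ -4.2066e-5)
√(R + T(-215)) = √(-1/23772 + (-61 - 4*(-215))) = √(-1/23772 + (-61 + 860)) = √(-1/23772 + 799) = √(18993827/23772) = √112880313861/11886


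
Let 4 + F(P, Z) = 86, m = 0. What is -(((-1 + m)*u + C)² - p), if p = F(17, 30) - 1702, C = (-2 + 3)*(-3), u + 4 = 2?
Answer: -1621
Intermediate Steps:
u = -2 (u = -4 + 2 = -2)
C = -3 (C = 1*(-3) = -3)
F(P, Z) = 82 (F(P, Z) = -4 + 86 = 82)
p = -1620 (p = 82 - 1702 = -1620)
-(((-1 + m)*u + C)² - p) = -(((-1 + 0)*(-2) - 3)² - 1*(-1620)) = -((-1*(-2) - 3)² + 1620) = -((2 - 3)² + 1620) = -((-1)² + 1620) = -(1 + 1620) = -1*1621 = -1621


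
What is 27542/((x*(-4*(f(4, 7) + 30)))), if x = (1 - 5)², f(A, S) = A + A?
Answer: -13771/1216 ≈ -11.325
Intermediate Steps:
f(A, S) = 2*A
x = 16 (x = (-4)² = 16)
27542/((x*(-4*(f(4, 7) + 30)))) = 27542/((16*(-4*(2*4 + 30)))) = 27542/((16*(-4*(8 + 30)))) = 27542/((16*(-4*38))) = 27542/((16*(-152))) = 27542/(-2432) = 27542*(-1/2432) = -13771/1216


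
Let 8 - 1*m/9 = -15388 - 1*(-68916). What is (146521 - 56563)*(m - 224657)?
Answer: -63540663846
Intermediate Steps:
m = -481680 (m = 72 - 9*(-15388 - 1*(-68916)) = 72 - 9*(-15388 + 68916) = 72 - 9*53528 = 72 - 481752 = -481680)
(146521 - 56563)*(m - 224657) = (146521 - 56563)*(-481680 - 224657) = 89958*(-706337) = -63540663846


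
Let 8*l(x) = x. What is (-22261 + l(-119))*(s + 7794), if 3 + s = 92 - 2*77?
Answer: -1377361903/8 ≈ -1.7217e+8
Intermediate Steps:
l(x) = x/8
s = -65 (s = -3 + (92 - 2*77) = -3 + (92 - 154) = -3 - 62 = -65)
(-22261 + l(-119))*(s + 7794) = (-22261 + (⅛)*(-119))*(-65 + 7794) = (-22261 - 119/8)*7729 = -178207/8*7729 = -1377361903/8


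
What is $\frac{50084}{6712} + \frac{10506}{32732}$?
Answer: $\frac{53433305}{6865537} \approx 7.7828$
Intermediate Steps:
$\frac{50084}{6712} + \frac{10506}{32732} = 50084 \cdot \frac{1}{6712} + 10506 \cdot \frac{1}{32732} = \frac{12521}{1678} + \frac{5253}{16366} = \frac{53433305}{6865537}$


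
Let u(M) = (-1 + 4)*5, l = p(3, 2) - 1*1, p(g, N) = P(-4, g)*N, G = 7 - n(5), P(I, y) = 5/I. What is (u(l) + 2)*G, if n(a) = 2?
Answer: 85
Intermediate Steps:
G = 5 (G = 7 - 1*2 = 7 - 2 = 5)
p(g, N) = -5*N/4 (p(g, N) = (5/(-4))*N = (5*(-1/4))*N = -5*N/4)
l = -7/2 (l = -5/4*2 - 1*1 = -5/2 - 1 = -7/2 ≈ -3.5000)
u(M) = 15 (u(M) = 3*5 = 15)
(u(l) + 2)*G = (15 + 2)*5 = 17*5 = 85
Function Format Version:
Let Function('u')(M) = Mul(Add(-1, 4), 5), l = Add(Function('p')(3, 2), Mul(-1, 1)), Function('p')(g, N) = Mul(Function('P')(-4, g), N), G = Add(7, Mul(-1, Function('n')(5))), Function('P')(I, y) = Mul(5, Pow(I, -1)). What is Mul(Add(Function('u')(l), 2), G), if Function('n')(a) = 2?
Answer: 85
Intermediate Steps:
G = 5 (G = Add(7, Mul(-1, 2)) = Add(7, -2) = 5)
Function('p')(g, N) = Mul(Rational(-5, 4), N) (Function('p')(g, N) = Mul(Mul(5, Pow(-4, -1)), N) = Mul(Mul(5, Rational(-1, 4)), N) = Mul(Rational(-5, 4), N))
l = Rational(-7, 2) (l = Add(Mul(Rational(-5, 4), 2), Mul(-1, 1)) = Add(Rational(-5, 2), -1) = Rational(-7, 2) ≈ -3.5000)
Function('u')(M) = 15 (Function('u')(M) = Mul(3, 5) = 15)
Mul(Add(Function('u')(l), 2), G) = Mul(Add(15, 2), 5) = Mul(17, 5) = 85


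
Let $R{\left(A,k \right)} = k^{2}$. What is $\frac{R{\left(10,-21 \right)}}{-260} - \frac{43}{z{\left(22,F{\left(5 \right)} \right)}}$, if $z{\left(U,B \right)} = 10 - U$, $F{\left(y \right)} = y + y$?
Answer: $\frac{368}{195} \approx 1.8872$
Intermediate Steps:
$F{\left(y \right)} = 2 y$
$\frac{R{\left(10,-21 \right)}}{-260} - \frac{43}{z{\left(22,F{\left(5 \right)} \right)}} = \frac{\left(-21\right)^{2}}{-260} - \frac{43}{10 - 22} = 441 \left(- \frac{1}{260}\right) - \frac{43}{10 - 22} = - \frac{441}{260} - \frac{43}{-12} = - \frac{441}{260} - - \frac{43}{12} = - \frac{441}{260} + \frac{43}{12} = \frac{368}{195}$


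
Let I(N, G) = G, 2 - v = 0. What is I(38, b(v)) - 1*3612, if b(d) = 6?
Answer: -3606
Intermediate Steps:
v = 2 (v = 2 - 1*0 = 2 + 0 = 2)
I(38, b(v)) - 1*3612 = 6 - 1*3612 = 6 - 3612 = -3606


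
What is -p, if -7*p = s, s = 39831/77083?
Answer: 39831/539581 ≈ 0.073818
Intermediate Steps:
s = 39831/77083 (s = 39831*(1/77083) = 39831/77083 ≈ 0.51673)
p = -39831/539581 (p = -⅐*39831/77083 = -39831/539581 ≈ -0.073818)
-p = -1*(-39831/539581) = 39831/539581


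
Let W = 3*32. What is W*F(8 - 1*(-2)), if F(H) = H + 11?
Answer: 2016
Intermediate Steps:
W = 96
F(H) = 11 + H
W*F(8 - 1*(-2)) = 96*(11 + (8 - 1*(-2))) = 96*(11 + (8 + 2)) = 96*(11 + 10) = 96*21 = 2016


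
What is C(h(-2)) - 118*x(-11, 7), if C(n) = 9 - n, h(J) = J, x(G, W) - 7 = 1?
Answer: -933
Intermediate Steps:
x(G, W) = 8 (x(G, W) = 7 + 1 = 8)
C(h(-2)) - 118*x(-11, 7) = (9 - 1*(-2)) - 118*8 = (9 + 2) - 944 = 11 - 944 = -933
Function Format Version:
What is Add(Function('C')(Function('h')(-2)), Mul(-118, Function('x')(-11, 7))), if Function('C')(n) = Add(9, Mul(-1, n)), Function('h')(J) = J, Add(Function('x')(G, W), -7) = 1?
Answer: -933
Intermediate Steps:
Function('x')(G, W) = 8 (Function('x')(G, W) = Add(7, 1) = 8)
Add(Function('C')(Function('h')(-2)), Mul(-118, Function('x')(-11, 7))) = Add(Add(9, Mul(-1, -2)), Mul(-118, 8)) = Add(Add(9, 2), -944) = Add(11, -944) = -933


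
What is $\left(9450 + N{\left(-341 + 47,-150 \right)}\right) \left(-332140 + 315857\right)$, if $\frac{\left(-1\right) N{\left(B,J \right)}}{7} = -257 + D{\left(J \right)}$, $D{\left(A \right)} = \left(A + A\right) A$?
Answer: $4945977533$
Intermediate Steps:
$D{\left(A \right)} = 2 A^{2}$ ($D{\left(A \right)} = 2 A A = 2 A^{2}$)
$N{\left(B,J \right)} = 1799 - 14 J^{2}$ ($N{\left(B,J \right)} = - 7 \left(-257 + 2 J^{2}\right) = 1799 - 14 J^{2}$)
$\left(9450 + N{\left(-341 + 47,-150 \right)}\right) \left(-332140 + 315857\right) = \left(9450 + \left(1799 - 14 \left(-150\right)^{2}\right)\right) \left(-332140 + 315857\right) = \left(9450 + \left(1799 - 315000\right)\right) \left(-16283\right) = \left(9450 - 313201\right) \left(-16283\right) = \left(-303751\right) \left(-16283\right) = 4945977533$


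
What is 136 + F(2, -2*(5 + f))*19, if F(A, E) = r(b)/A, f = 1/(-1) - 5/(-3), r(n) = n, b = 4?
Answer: 174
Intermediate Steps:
f = ⅔ (f = 1*(-1) - 5*(-⅓) = -1 + 5/3 = ⅔ ≈ 0.66667)
F(A, E) = 4/A
136 + F(2, -2*(5 + f))*19 = 136 + (4/2)*19 = 136 + (4*(½))*19 = 136 + 2*19 = 136 + 38 = 174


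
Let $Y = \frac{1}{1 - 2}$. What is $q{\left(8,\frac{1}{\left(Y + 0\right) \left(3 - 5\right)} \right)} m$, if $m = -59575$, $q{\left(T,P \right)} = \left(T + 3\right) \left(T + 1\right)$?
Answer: $-5897925$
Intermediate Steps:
$Y = -1$ ($Y = \frac{1}{-1} = -1$)
$q{\left(T,P \right)} = \left(1 + T\right) \left(3 + T\right)$ ($q{\left(T,P \right)} = \left(3 + T\right) \left(1 + T\right) = \left(1 + T\right) \left(3 + T\right)$)
$q{\left(8,\frac{1}{\left(Y + 0\right) \left(3 - 5\right)} \right)} m = \left(3 + 8^{2} + 4 \cdot 8\right) \left(-59575\right) = \left(3 + 64 + 32\right) \left(-59575\right) = 99 \left(-59575\right) = -5897925$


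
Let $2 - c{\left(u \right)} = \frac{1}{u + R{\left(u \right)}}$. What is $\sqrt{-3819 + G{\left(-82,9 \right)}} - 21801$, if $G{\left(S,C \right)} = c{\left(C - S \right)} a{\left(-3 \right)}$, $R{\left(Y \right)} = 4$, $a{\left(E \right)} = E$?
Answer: $-21801 + \frac{2 i \sqrt{8630085}}{95} \approx -21801.0 + 61.846 i$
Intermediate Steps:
$c{\left(u \right)} = 2 - \frac{1}{4 + u}$ ($c{\left(u \right)} = 2 - \frac{1}{u + 4} = 2 - \frac{1}{4 + u}$)
$G{\left(S,C \right)} = - \frac{3 \left(7 - 2 S + 2 C\right)}{4 + C - S}$ ($G{\left(S,C \right)} = \frac{7 + 2 \left(C - S\right)}{4 + \left(C - S\right)} \left(-3\right) = \frac{7 + \left(- 2 S + 2 C\right)}{4 + C - S} \left(-3\right) = \frac{7 - 2 S + 2 C}{4 + C - S} \left(-3\right) = - \frac{3 \left(7 - 2 S + 2 C\right)}{4 + C - S}$)
$\sqrt{-3819 + G{\left(-82,9 \right)}} - 21801 = \sqrt{-3819 + \frac{3 \left(-7 - 18 + 2 \left(-82\right)\right)}{4 + 9 - -82}} - 21801 = \sqrt{-3819 + \frac{3 \left(-7 - 18 - 164\right)}{4 + 9 + 82}} - 21801 = \sqrt{-3819 + 3 \cdot \frac{1}{95} \left(-189\right)} - 21801 = \sqrt{-3819 - \frac{567}{95}} - 21801 = \sqrt{- \frac{363372}{95}} - 21801 = \frac{2 i \sqrt{8630085}}{95} - 21801 = -21801 + \frac{2 i \sqrt{8630085}}{95}$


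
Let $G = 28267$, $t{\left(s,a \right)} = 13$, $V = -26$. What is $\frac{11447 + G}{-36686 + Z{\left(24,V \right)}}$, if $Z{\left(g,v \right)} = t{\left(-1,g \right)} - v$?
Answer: $- \frac{39714}{36647} \approx -1.0837$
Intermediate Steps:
$Z{\left(g,v \right)} = 13 - v$
$\frac{11447 + G}{-36686 + Z{\left(24,V \right)}} = \frac{11447 + 28267}{-36686 + \left(13 - -26\right)} = \frac{39714}{-36686 + \left(13 + 26\right)} = \frac{39714}{-36686 + 39} = \frac{39714}{-36647} = 39714 \left(- \frac{1}{36647}\right) = - \frac{39714}{36647}$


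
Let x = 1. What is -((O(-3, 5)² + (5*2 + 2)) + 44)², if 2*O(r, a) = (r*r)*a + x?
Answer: -342225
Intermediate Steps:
O(r, a) = ½ + a*r²/2 (O(r, a) = ((r*r)*a + 1)/2 = (r²*a + 1)/2 = (a*r² + 1)/2 = (1 + a*r²)/2 = ½ + a*r²/2)
-((O(-3, 5)² + (5*2 + 2)) + 44)² = -(((½ + (½)*5*(-3)²)² + (5*2 + 2)) + 44)² = -(((½ + (½)*5*9)² + (10 + 2)) + 44)² = -(((½ + 45/2)² + 12) + 44)² = -((23² + 12) + 44)² = -((529 + 12) + 44)² = -(541 + 44)² = -1*585² = -1*342225 = -342225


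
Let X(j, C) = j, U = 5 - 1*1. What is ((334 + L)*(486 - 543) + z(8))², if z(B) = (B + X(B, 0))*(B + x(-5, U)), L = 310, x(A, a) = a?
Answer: 1333418256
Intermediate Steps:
U = 4 (U = 5 - 1 = 4)
z(B) = 2*B*(4 + B) (z(B) = (B + B)*(B + 4) = (2*B)*(4 + B) = 2*B*(4 + B))
((334 + L)*(486 - 543) + z(8))² = ((334 + 310)*(486 - 543) + 2*8*(4 + 8))² = (644*(-57) + 2*8*12)² = (-36708 + 192)² = (-36516)² = 1333418256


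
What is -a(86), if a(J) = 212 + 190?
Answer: -402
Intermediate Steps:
a(J) = 402
-a(86) = -1*402 = -402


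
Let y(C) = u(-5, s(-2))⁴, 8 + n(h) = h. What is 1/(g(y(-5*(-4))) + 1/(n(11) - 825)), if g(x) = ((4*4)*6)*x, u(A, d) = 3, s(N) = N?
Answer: 822/6391871 ≈ 0.00012860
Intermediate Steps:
n(h) = -8 + h
y(C) = 81 (y(C) = 3⁴ = 81)
g(x) = 96*x (g(x) = (16*6)*x = 96*x)
1/(g(y(-5*(-4))) + 1/(n(11) - 825)) = 1/(96*81 + 1/((-8 + 11) - 825)) = 1/(7776 + 1/(3 - 825)) = 1/(7776 + 1/(-822)) = 1/(7776 - 1/822) = 1/(6391871/822) = 822/6391871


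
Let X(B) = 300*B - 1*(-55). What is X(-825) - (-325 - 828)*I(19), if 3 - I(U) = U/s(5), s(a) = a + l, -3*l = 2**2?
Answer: -2749567/11 ≈ -2.4996e+5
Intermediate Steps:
l = -4/3 (l = -1/3*2**2 = -1/3*4 = -4/3 ≈ -1.3333)
s(a) = -4/3 + a (s(a) = a - 4/3 = -4/3 + a)
I(U) = 3 - 3*U/11 (I(U) = 3 - U/(-4/3 + 5) = 3 - U/11/3 = 3 - U*3/11 = 3 - 3*U/11)
X(B) = 55 + 300*B (X(B) = 300*B + 55 = 55 + 300*B)
X(-825) - (-325 - 828)*I(19) = (55 + 300*(-825)) - (-325 - 828)*(3 - 3/11*19) = (55 - 247500) - (-1153)*(3 - 57/11) = -247445 - (-1153)*(-24)/11 = -247445 - 1*27672/11 = -247445 - 27672/11 = -2749567/11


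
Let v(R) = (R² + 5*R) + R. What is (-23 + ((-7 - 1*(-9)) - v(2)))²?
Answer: 1369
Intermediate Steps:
v(R) = R² + 6*R
(-23 + ((-7 - 1*(-9)) - v(2)))² = (-23 + ((-7 - 1*(-9)) - 2*(6 + 2)))² = (-23 + ((-7 + 9) - 2*8))² = (-23 + (2 - 1*16))² = (-23 + (2 - 16))² = (-23 - 14)² = (-37)² = 1369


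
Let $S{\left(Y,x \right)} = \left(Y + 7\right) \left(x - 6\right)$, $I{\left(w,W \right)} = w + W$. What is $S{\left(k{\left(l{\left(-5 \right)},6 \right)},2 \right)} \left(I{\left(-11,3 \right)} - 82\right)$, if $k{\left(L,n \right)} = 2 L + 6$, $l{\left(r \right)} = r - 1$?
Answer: $360$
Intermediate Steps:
$l{\left(r \right)} = -1 + r$ ($l{\left(r \right)} = r - 1 = -1 + r$)
$k{\left(L,n \right)} = 6 + 2 L$
$I{\left(w,W \right)} = W + w$
$S{\left(Y,x \right)} = \left(-6 + x\right) \left(7 + Y\right)$ ($S{\left(Y,x \right)} = \left(7 + Y\right) \left(-6 + x\right) = \left(-6 + x\right) \left(7 + Y\right)$)
$S{\left(k{\left(l{\left(-5 \right)},6 \right)},2 \right)} \left(I{\left(-11,3 \right)} - 82\right) = \left(-42 - 6 \left(6 + 2 \left(-1 - 5\right)\right) + 7 \cdot 2 + \left(6 + 2 \left(-1 - 5\right)\right) 2\right) \left(\left(3 - 11\right) - 82\right) = \left(-42 - 6 \left(6 + 2 \left(-6\right)\right) + 14 + \left(6 + 2 \left(-6\right)\right) 2\right) \left(-8 - 82\right) = \left(-42 - 6 \left(6 - 12\right) + 14 + \left(6 - 12\right) 2\right) \left(-90\right) = \left(-42 - -36 + 14 - 12\right) \left(-90\right) = \left(-42 + 36 + 14 - 12\right) \left(-90\right) = \left(-4\right) \left(-90\right) = 360$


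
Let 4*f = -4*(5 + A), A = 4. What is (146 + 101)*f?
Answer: -2223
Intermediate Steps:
f = -9 (f = (-4*(5 + 4))/4 = (-4*9)/4 = (¼)*(-36) = -9)
(146 + 101)*f = (146 + 101)*(-9) = 247*(-9) = -2223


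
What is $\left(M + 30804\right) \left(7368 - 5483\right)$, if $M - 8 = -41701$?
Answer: $-20525765$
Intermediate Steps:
$M = -41693$ ($M = 8 - 41701 = -41693$)
$\left(M + 30804\right) \left(7368 - 5483\right) = \left(-41693 + 30804\right) \left(7368 - 5483\right) = \left(-10889\right) 1885 = -20525765$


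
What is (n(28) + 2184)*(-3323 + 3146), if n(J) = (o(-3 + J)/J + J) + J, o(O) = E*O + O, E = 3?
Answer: -2779785/7 ≈ -3.9711e+5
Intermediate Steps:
o(O) = 4*O (o(O) = 3*O + O = 4*O)
n(J) = 2*J + (-12 + 4*J)/J (n(J) = ((4*(-3 + J))/J + J) + J = ((-12 + 4*J)/J + J) + J = (J + (-12 + 4*J)/J) + J = 2*J + (-12 + 4*J)/J)
(n(28) + 2184)*(-3323 + 3146) = ((4 - 12/28 + 2*28) + 2184)*(-3323 + 3146) = ((4 - 12*1/28 + 56) + 2184)*(-177) = ((4 - 3/7 + 56) + 2184)*(-177) = (417/7 + 2184)*(-177) = (15705/7)*(-177) = -2779785/7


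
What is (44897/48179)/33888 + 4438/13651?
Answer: 7246490895923/22287850534752 ≈ 0.32513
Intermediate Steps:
(44897/48179)/33888 + 4438/13651 = (44897*(1/48179))*(1/33888) + 4438*(1/13651) = (44897/48179)*(1/33888) + 4438/13651 = 44897/1632689952 + 4438/13651 = 7246490895923/22287850534752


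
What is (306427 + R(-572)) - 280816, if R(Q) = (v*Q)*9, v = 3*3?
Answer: -20721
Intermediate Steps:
v = 9
R(Q) = 81*Q (R(Q) = (9*Q)*9 = 81*Q)
(306427 + R(-572)) - 280816 = (306427 + 81*(-572)) - 280816 = (306427 - 46332) - 280816 = 260095 - 280816 = -20721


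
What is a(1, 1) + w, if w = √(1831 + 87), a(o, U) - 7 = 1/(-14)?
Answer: 97/14 + √1918 ≈ 50.724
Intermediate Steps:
a(o, U) = 97/14 (a(o, U) = 7 + 1/(-14) = 7 - 1/14 = 97/14)
w = √1918 ≈ 43.795
a(1, 1) + w = 97/14 + √1918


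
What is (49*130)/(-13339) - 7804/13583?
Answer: -190621266/181183637 ≈ -1.0521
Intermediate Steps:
(49*130)/(-13339) - 7804/13583 = 6370*(-1/13339) - 7804*1/13583 = -6370/13339 - 7804/13583 = -190621266/181183637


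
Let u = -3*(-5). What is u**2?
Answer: 225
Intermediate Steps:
u = 15
u**2 = 15**2 = 225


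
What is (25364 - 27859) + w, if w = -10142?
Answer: -12637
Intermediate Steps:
(25364 - 27859) + w = (25364 - 27859) - 10142 = -2495 - 10142 = -12637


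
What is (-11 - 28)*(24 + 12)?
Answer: -1404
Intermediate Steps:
(-11 - 28)*(24 + 12) = -39*36 = -1404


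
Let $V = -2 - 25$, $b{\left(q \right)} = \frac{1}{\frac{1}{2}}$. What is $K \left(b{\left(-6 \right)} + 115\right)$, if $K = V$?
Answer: $-3159$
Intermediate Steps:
$b{\left(q \right)} = 2$ ($b{\left(q \right)} = \frac{1}{\frac{1}{2}} = 2$)
$V = -27$ ($V = -2 - 25 = -27$)
$K = -27$
$K \left(b{\left(-6 \right)} + 115\right) = - 27 \left(2 + 115\right) = \left(-27\right) 117 = -3159$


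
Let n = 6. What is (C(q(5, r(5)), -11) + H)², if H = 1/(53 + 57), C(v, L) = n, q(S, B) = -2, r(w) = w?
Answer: 436921/12100 ≈ 36.109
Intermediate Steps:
C(v, L) = 6
H = 1/110 ≈ 0.0090909
(C(q(5, r(5)), -11) + H)² = (6 + 1/110)² = (661/110)² = 436921/12100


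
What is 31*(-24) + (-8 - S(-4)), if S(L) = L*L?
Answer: -768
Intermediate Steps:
S(L) = L**2
31*(-24) + (-8 - S(-4)) = 31*(-24) + (-8 - 1*(-4)**2) = -744 + (-8 - 1*16) = -744 + (-8 - 16) = -744 - 24 = -768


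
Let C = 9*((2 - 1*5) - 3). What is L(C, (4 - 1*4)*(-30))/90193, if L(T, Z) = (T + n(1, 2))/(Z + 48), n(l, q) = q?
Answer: -13/1082316 ≈ -1.2011e-5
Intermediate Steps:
C = -54 (C = 9*((2 - 5) - 3) = 9*(-3 - 3) = 9*(-6) = -54)
L(T, Z) = (2 + T)/(48 + Z) (L(T, Z) = (T + 2)/(Z + 48) = (2 + T)/(48 + Z))
L(C, (4 - 1*4)*(-30))/90193 = ((2 - 54)/(48 + (4 - 1*4)*(-30)))/90193 = (-52/(48 + (4 - 4)*(-30)))*(1/90193) = (-52/(48 + 0*(-30)))*(1/90193) = (-52/(48 + 0))*(1/90193) = (-52/48)*(1/90193) = ((1/48)*(-52))*(1/90193) = -13/12*1/90193 = -13/1082316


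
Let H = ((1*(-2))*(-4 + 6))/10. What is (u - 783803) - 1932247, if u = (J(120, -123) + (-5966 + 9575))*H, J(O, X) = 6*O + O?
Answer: -13589148/5 ≈ -2.7178e+6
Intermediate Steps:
J(O, X) = 7*O
H = -2/5 (H = -2*2*(1/10) = -4*1/10 = -2/5 ≈ -0.40000)
u = -8898/5 (u = (7*120 + (-5966 + 9575))*(-2/5) = (840 + 3609)*(-2/5) = 4449*(-2/5) = -8898/5 ≈ -1779.6)
(u - 783803) - 1932247 = (-8898/5 - 783803) - 1932247 = -3927913/5 - 1932247 = -13589148/5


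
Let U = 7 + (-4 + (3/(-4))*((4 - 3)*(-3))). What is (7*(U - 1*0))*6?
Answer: 441/2 ≈ 220.50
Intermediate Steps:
U = 21/4 (U = 7 + (-4 + (3*(-¼))*(1*(-3))) = 7 + (-4 - ¾*(-3)) = 7 + (-4 + 9/4) = 7 - 7/4 = 21/4 ≈ 5.2500)
(7*(U - 1*0))*6 = (7*(21/4 - 1*0))*6 = (7*(21/4 + 0))*6 = (7*(21/4))*6 = (147/4)*6 = 441/2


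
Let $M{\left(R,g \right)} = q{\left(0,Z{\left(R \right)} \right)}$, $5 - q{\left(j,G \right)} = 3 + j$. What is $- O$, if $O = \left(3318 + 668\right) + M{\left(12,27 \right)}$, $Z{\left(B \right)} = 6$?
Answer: $-3988$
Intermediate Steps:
$q{\left(j,G \right)} = 2 - j$ ($q{\left(j,G \right)} = 5 - \left(3 + j\right) = 2 - j$)
$M{\left(R,g \right)} = 2$ ($M{\left(R,g \right)} = 2 - 0 = 2 + 0 = 2$)
$O = 3988$ ($O = \left(3318 + 668\right) + 2 = 3986 + 2 = 3988$)
$- O = \left(-1\right) 3988 = -3988$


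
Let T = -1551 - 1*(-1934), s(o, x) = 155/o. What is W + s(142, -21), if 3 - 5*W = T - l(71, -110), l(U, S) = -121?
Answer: -70367/710 ≈ -99.108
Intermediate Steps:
T = 383 (T = -1551 + 1934 = 383)
W = -501/5 (W = ⅗ - (383 - 1*(-121))/5 = ⅗ - (383 + 121)/5 = ⅗ - ⅕*504 = ⅗ - 504/5 = -501/5 ≈ -100.20)
W + s(142, -21) = -501/5 + 155/142 = -70367/710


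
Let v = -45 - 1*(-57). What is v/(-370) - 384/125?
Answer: -14358/4625 ≈ -3.1044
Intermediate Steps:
v = 12 (v = -45 + 57 = 12)
v/(-370) - 384/125 = 12/(-370) - 384/125 = 12*(-1/370) - 384*1/125 = -6/185 - 384/125 = -14358/4625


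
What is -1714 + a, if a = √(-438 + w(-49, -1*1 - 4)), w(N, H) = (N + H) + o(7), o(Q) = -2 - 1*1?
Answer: -1714 + 3*I*√55 ≈ -1714.0 + 22.249*I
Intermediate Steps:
o(Q) = -3 (o(Q) = -2 - 1 = -3)
w(N, H) = -3 + H + N (w(N, H) = (N + H) - 3 = (H + N) - 3 = -3 + H + N)
a = 3*I*√55 (a = √(-438 + (-3 + (-1*1 - 4) - 49)) = √(-438 + (-3 + (-1 - 4) - 49)) = √(-438 + (-3 - 5 - 49)) = √(-438 - 57) = √(-495) = 3*I*√55 ≈ 22.249*I)
-1714 + a = -1714 + 3*I*√55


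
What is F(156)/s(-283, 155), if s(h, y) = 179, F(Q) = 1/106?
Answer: 1/18974 ≈ 5.2704e-5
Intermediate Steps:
F(Q) = 1/106
F(156)/s(-283, 155) = (1/106)/179 = (1/106)*(1/179) = 1/18974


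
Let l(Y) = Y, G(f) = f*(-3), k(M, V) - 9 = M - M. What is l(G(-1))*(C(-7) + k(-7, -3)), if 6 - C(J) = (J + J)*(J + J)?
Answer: -543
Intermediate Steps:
k(M, V) = 9 (k(M, V) = 9 + (M - M) = 9 + 0 = 9)
G(f) = -3*f
C(J) = 6 - 4*J**2 (C(J) = 6 - (J + J)*(J + J) = 6 - 2*J*2*J = 6 - 4*J**2)
l(G(-1))*(C(-7) + k(-7, -3)) = (-3*(-1))*((6 - 4*(-7)**2) + 9) = 3*((6 - 4*49) + 9) = 3*((6 - 196) + 9) = 3*(-190 + 9) = 3*(-181) = -543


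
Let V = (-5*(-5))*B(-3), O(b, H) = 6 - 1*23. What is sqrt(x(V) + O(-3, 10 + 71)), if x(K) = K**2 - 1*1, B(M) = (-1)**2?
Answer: sqrt(607) ≈ 24.637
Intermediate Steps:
B(M) = 1
O(b, H) = -17 (O(b, H) = 6 - 23 = -17)
V = 25 (V = -5*(-5)*1 = 25*1 = 25)
x(K) = -1 + K**2 (x(K) = K**2 - 1 = -1 + K**2)
sqrt(x(V) + O(-3, 10 + 71)) = sqrt((-1 + 25**2) - 17) = sqrt((-1 + 625) - 17) = sqrt(624 - 17) = sqrt(607)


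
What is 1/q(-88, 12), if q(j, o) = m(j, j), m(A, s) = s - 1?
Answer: -1/89 ≈ -0.011236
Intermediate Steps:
m(A, s) = -1 + s
q(j, o) = -1 + j
1/q(-88, 12) = 1/(-1 - 88) = 1/(-89) = -1/89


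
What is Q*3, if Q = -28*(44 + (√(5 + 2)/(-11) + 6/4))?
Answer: -3822 + 84*√7/11 ≈ -3801.8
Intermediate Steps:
Q = -1274 + 28*√7/11 (Q = -28*(44 + (√7*(-1/11) + 6*(¼))) = -28*(44 + (-√7/11 + 3/2)) = -28*(44 + (3/2 - √7/11)) = -28*(91/2 - √7/11) = -1274 + 28*√7/11 ≈ -1267.3)
Q*3 = (-1274 + 28*√7/11)*3 = -3822 + 84*√7/11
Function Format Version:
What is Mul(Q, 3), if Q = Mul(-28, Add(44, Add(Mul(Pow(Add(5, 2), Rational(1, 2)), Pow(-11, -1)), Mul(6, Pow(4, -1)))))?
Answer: Add(-3822, Mul(Rational(84, 11), Pow(7, Rational(1, 2)))) ≈ -3801.8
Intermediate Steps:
Q = Add(-1274, Mul(Rational(28, 11), Pow(7, Rational(1, 2)))) (Q = Mul(-28, Add(44, Add(Mul(Pow(7, Rational(1, 2)), Rational(-1, 11)), Mul(6, Rational(1, 4))))) = Mul(-28, Add(44, Add(Mul(Rational(-1, 11), Pow(7, Rational(1, 2))), Rational(3, 2)))) = Mul(-28, Add(44, Add(Rational(3, 2), Mul(Rational(-1, 11), Pow(7, Rational(1, 2)))))) = Mul(-28, Add(Rational(91, 2), Mul(Rational(-1, 11), Pow(7, Rational(1, 2))))) = Add(-1274, Mul(Rational(28, 11), Pow(7, Rational(1, 2)))) ≈ -1267.3)
Mul(Q, 3) = Mul(Add(-1274, Mul(Rational(28, 11), Pow(7, Rational(1, 2)))), 3) = Add(-3822, Mul(Rational(84, 11), Pow(7, Rational(1, 2))))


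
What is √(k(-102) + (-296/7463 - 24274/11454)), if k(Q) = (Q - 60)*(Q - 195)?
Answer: √87888737437292077491/42740601 ≈ 219.34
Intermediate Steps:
k(Q) = (-195 + Q)*(-60 + Q) (k(Q) = (-60 + Q)*(-195 + Q) = (-195 + Q)*(-60 + Q))
√(k(-102) + (-296/7463 - 24274/11454)) = √((11700 + (-102)² - 255*(-102)) + (-296/7463 - 24274/11454)) = √((11700 + 10404 + 26010) + (-296*1/7463 - 24274*1/11454)) = √(48114 + (-296/7463 - 12137/5727)) = √(48114 - 92273623/42740601) = √(2056329002891/42740601) = √87888737437292077491/42740601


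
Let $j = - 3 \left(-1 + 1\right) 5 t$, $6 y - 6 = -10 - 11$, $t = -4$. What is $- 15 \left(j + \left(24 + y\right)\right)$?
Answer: $- \frac{645}{2} \approx -322.5$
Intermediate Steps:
$y = - \frac{5}{2}$ ($y = 1 + \frac{-10 - 11}{6} = 1 + \frac{1}{6} \left(-21\right) = 1 - \frac{7}{2} = - \frac{5}{2} \approx -2.5$)
$j = 0$ ($j = - 3 \left(-1 + 1\right) 5 \left(-4\right) = \left(-3\right) 0 \cdot 5 \left(-4\right) = 0 \cdot 5 \left(-4\right) = 0 \left(-4\right) = 0$)
$- 15 \left(j + \left(24 + y\right)\right) = - 15 \left(0 + \left(24 - \frac{5}{2}\right)\right) = - 15 \left(0 + \frac{43}{2}\right) = \left(-15\right) \frac{43}{2} = - \frac{645}{2}$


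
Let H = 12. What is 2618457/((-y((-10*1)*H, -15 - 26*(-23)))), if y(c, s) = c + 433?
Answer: -2618457/313 ≈ -8365.7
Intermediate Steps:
y(c, s) = 433 + c
2618457/((-y((-10*1)*H, -15 - 26*(-23)))) = 2618457/((-(433 - 10*1*12))) = 2618457/((-(433 - 10*12))) = 2618457/((-(433 - 120))) = 2618457/((-1*313)) = 2618457/(-313) = 2618457*(-1/313) = -2618457/313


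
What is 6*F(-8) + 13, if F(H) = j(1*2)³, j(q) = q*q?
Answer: 397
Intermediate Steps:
j(q) = q²
F(H) = 64 (F(H) = ((1*2)²)³ = (2²)³ = 4³ = 64)
6*F(-8) + 13 = 6*64 + 13 = 384 + 13 = 397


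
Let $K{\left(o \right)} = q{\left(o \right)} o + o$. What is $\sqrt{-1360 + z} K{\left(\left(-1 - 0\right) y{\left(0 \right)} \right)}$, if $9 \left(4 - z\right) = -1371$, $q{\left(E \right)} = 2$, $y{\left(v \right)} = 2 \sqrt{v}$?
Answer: $0$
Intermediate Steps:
$z = \frac{469}{3}$ ($z = 4 - - \frac{457}{3} = 4 + \frac{457}{3} = \frac{469}{3} \approx 156.33$)
$K{\left(o \right)} = 3 o$ ($K{\left(o \right)} = 2 o + o = 3 o$)
$\sqrt{-1360 + z} K{\left(\left(-1 - 0\right) y{\left(0 \right)} \right)} = \sqrt{-1360 + \frac{469}{3}} \cdot 3 \left(-1 - 0\right) 2 \sqrt{0} = \sqrt{- \frac{3611}{3}} \cdot 3 \left(-1 + 0\right) 2 \cdot 0 = \frac{i \sqrt{10833}}{3} \cdot 3 \left(\left(-1\right) 0\right) = \frac{i \sqrt{10833}}{3} \cdot 3 \cdot 0 = \frac{i \sqrt{10833}}{3} \cdot 0 = 0$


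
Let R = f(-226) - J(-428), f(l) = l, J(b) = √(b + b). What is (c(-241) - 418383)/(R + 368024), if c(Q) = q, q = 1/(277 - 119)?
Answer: -12156553836187/10686754203140 - 66104513*I*√214/10686754203140 ≈ -1.1375 - 9.0488e-5*I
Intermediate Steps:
J(b) = √2*√b (J(b) = √(2*b) = √2*√b)
q = 1/158 ≈ 0.0063291
c(Q) = 1/158
R = -226 - 2*I*√214 (R = -226 - √2*√(-428) = -226 - √2*2*I*√107 = -226 - 2*I*√214 ≈ -226.0 - 29.257*I)
(c(-241) - 418383)/(R + 368024) = (1/158 - 418383)/((-226 - 2*I*√214) + 368024) = -66104513/(158*(367798 - 2*I*√214))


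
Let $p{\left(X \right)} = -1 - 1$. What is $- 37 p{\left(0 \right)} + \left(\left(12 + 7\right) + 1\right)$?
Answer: $94$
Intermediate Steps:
$p{\left(X \right)} = -2$
$- 37 p{\left(0 \right)} + \left(\left(12 + 7\right) + 1\right) = \left(-37\right) \left(-2\right) + \left(\left(12 + 7\right) + 1\right) = 74 + \left(19 + 1\right) = 74 + 20 = 94$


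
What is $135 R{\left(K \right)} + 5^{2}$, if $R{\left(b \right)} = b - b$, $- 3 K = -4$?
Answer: $25$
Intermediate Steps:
$K = \frac{4}{3}$ ($K = \left(- \frac{1}{3}\right) \left(-4\right) = \frac{4}{3} \approx 1.3333$)
$R{\left(b \right)} = 0$
$135 R{\left(K \right)} + 5^{2} = 135 \cdot 0 + 5^{2} = 0 + 25 = 25$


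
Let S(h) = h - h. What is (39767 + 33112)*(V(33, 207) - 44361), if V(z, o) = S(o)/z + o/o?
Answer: -3232912440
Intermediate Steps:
S(h) = 0
V(z, o) = 1 (V(z, o) = 0/z + o/o = 0 + 1 = 1)
(39767 + 33112)*(V(33, 207) - 44361) = (39767 + 33112)*(1 - 44361) = 72879*(-44360) = -3232912440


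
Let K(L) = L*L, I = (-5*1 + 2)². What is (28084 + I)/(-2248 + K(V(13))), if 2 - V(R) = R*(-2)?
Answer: -28093/1464 ≈ -19.189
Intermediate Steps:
I = 9 (I = (-5 + 2)² = (-3)² = 9)
V(R) = 2 + 2*R (V(R) = 2 - R*(-2) = 2 - (-2)*R = 2 + 2*R)
K(L) = L²
(28084 + I)/(-2248 + K(V(13))) = (28084 + 9)/(-2248 + (2 + 2*13)²) = 28093/(-2248 + (2 + 26)²) = 28093/(-2248 + 28²) = 28093/(-2248 + 784) = 28093/(-1464) = 28093*(-1/1464) = -28093/1464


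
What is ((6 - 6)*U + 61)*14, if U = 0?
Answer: 854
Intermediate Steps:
((6 - 6)*U + 61)*14 = ((6 - 6)*0 + 61)*14 = (0*0 + 61)*14 = (0 + 61)*14 = 61*14 = 854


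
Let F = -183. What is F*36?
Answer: -6588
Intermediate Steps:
F*36 = -183*36 = -6588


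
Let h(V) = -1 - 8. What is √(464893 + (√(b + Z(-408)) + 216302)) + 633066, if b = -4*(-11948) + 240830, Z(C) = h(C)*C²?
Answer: 633066 + √(681195 + I*√1209554) ≈ 6.3389e+5 + 0.66626*I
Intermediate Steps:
h(V) = -9
Z(C) = -9*C²
b = 288622 (b = 47792 + 240830 = 288622)
√(464893 + (√(b + Z(-408)) + 216302)) + 633066 = √(464893 + (√(288622 - 9*(-408)²) + 216302)) + 633066 = √(464893 + (√(288622 - 9*166464) + 216302)) + 633066 = √(464893 + (√(288622 - 1498176) + 216302)) + 633066 = √(464893 + (√(-1209554) + 216302)) + 633066 = √(464893 + (I*√1209554 + 216302)) + 633066 = √(464893 + (216302 + I*√1209554)) + 633066 = √(681195 + I*√1209554) + 633066 = 633066 + √(681195 + I*√1209554)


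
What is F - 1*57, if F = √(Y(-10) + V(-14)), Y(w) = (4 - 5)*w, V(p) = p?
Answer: -57 + 2*I ≈ -57.0 + 2.0*I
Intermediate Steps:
Y(w) = -w
F = 2*I (F = √(-1*(-10) - 14) = √(10 - 14) = √(-4) = 2*I ≈ 2.0*I)
F - 1*57 = 2*I - 1*57 = 2*I - 57 = -57 + 2*I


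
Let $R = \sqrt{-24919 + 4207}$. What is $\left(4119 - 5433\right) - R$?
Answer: $-1314 - 2 i \sqrt{5178} \approx -1314.0 - 143.92 i$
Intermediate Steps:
$R = 2 i \sqrt{5178}$ ($R = \sqrt{-20712} = 2 i \sqrt{5178} \approx 143.92 i$)
$\left(4119 - 5433\right) - R = \left(4119 - 5433\right) - 2 i \sqrt{5178} = -1314 - 2 i \sqrt{5178}$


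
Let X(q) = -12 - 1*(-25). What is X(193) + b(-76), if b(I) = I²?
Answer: 5789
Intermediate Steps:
X(q) = 13 (X(q) = -12 + 25 = 13)
X(193) + b(-76) = 13 + (-76)² = 13 + 5776 = 5789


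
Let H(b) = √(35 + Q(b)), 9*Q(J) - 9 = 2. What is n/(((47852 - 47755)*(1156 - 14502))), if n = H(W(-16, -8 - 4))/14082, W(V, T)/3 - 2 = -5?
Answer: -√326/54690066252 ≈ -3.3014e-10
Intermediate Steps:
W(V, T) = -9 (W(V, T) = 6 + 3*(-5) = 6 - 15 = -9)
Q(J) = 11/9 (Q(J) = 1 + (⅑)*2 = 1 + 2/9 = 11/9)
H(b) = √326/3 (H(b) = √(35 + 11/9) = √(326/9) = √326/3)
n = √326/42246 (n = (√326/3)/14082 = (√326/3)*(1/14082) = √326/42246 ≈ 0.00042739)
n/(((47852 - 47755)*(1156 - 14502))) = (√326/42246)/(((47852 - 47755)*(1156 - 14502))) = (√326/42246)/((97*(-13346))) = (√326/42246)/(-1294562) = (√326/42246)*(-1/1294562) = -√326/54690066252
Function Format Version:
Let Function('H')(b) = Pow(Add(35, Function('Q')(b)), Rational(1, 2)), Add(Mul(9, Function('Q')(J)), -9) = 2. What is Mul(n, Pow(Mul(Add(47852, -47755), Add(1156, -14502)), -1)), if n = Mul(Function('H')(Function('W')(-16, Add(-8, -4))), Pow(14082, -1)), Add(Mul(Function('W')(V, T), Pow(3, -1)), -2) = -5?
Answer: Mul(Rational(-1, 54690066252), Pow(326, Rational(1, 2))) ≈ -3.3014e-10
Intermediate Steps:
Function('W')(V, T) = -9 (Function('W')(V, T) = Add(6, Mul(3, -5)) = Add(6, -15) = -9)
Function('Q')(J) = Rational(11, 9) (Function('Q')(J) = Add(1, Mul(Rational(1, 9), 2)) = Add(1, Rational(2, 9)) = Rational(11, 9))
Function('H')(b) = Mul(Rational(1, 3), Pow(326, Rational(1, 2))) (Function('H')(b) = Pow(Add(35, Rational(11, 9)), Rational(1, 2)) = Pow(Rational(326, 9), Rational(1, 2)) = Mul(Rational(1, 3), Pow(326, Rational(1, 2))))
n = Mul(Rational(1, 42246), Pow(326, Rational(1, 2))) (n = Mul(Mul(Rational(1, 3), Pow(326, Rational(1, 2))), Pow(14082, -1)) = Mul(Mul(Rational(1, 3), Pow(326, Rational(1, 2))), Rational(1, 14082)) = Mul(Rational(1, 42246), Pow(326, Rational(1, 2))) ≈ 0.00042739)
Mul(n, Pow(Mul(Add(47852, -47755), Add(1156, -14502)), -1)) = Mul(Mul(Rational(1, 42246), Pow(326, Rational(1, 2))), Pow(Mul(Add(47852, -47755), Add(1156, -14502)), -1)) = Mul(Mul(Rational(1, 42246), Pow(326, Rational(1, 2))), Pow(Mul(97, -13346), -1)) = Mul(Mul(Rational(1, 42246), Pow(326, Rational(1, 2))), Pow(-1294562, -1)) = Mul(Mul(Rational(1, 42246), Pow(326, Rational(1, 2))), Rational(-1, 1294562)) = Mul(Rational(-1, 54690066252), Pow(326, Rational(1, 2)))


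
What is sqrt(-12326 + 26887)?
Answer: sqrt(14561) ≈ 120.67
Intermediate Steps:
sqrt(-12326 + 26887) = sqrt(14561)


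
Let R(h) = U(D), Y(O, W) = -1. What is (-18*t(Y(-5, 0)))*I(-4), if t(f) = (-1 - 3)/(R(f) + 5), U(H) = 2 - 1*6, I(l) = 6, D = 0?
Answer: 432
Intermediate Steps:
U(H) = -4 (U(H) = 2 - 6 = -4)
R(h) = -4
t(f) = -4 (t(f) = (-1 - 3)/(-4 + 5) = -4/1 = -4*1 = -4)
(-18*t(Y(-5, 0)))*I(-4) = -18*(-4)*6 = 72*6 = 432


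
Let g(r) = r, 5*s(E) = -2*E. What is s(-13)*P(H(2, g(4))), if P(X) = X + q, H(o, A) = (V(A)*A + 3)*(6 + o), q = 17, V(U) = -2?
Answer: -598/5 ≈ -119.60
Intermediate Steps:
s(E) = -2*E/5 (s(E) = (-2*E)/5 = -2*E/5)
H(o, A) = (3 - 2*A)*(6 + o) (H(o, A) = (-2*A + 3)*(6 + o) = (3 - 2*A)*(6 + o))
P(X) = 17 + X (P(X) = X + 17 = 17 + X)
s(-13)*P(H(2, g(4))) = (-⅖*(-13))*(17 + (18 - 12*4 + 3*2 - 2*4*2)) = 26*(17 + (18 - 48 + 6 - 16))/5 = 26*(17 - 40)/5 = (26/5)*(-23) = -598/5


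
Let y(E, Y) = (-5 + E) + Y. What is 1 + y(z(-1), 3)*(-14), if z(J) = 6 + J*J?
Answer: -69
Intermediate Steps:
z(J) = 6 + J²
y(E, Y) = -5 + E + Y
1 + y(z(-1), 3)*(-14) = 1 + (-5 + (6 + (-1)²) + 3)*(-14) = 1 + (-5 + (6 + 1) + 3)*(-14) = 1 + (-5 + 7 + 3)*(-14) = 1 + 5*(-14) = 1 - 70 = -69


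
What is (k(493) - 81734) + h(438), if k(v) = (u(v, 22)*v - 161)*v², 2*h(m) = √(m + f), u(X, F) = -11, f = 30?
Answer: -1357267350 + 3*√13 ≈ -1.3573e+9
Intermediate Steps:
h(m) = √(30 + m)/2 (h(m) = √(m + 30)/2 = √(30 + m)/2)
k(v) = v²*(-161 - 11*v) (k(v) = (-11*v - 161)*v² = (-161 - 11*v)*v² = v²*(-161 - 11*v))
(k(493) - 81734) + h(438) = (493²*(-161 - 11*493) - 81734) + √(30 + 438)/2 = (243049*(-161 - 5423) - 81734) + √468/2 = (243049*(-5584) - 81734) + (6*√13)/2 = (-1357185616 - 81734) + 3*√13 = -1357267350 + 3*√13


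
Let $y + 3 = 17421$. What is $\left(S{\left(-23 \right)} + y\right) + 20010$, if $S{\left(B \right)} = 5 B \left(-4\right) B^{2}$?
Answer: $280768$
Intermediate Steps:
$y = 17418$ ($y = -3 + 17421 = 17418$)
$S{\left(B \right)} = - 20 B^{3}$ ($S{\left(B \right)} = - 20 B B^{2} = - 20 B^{3}$)
$\left(S{\left(-23 \right)} + y\right) + 20010 = \left(- 20 \left(-23\right)^{3} + 17418\right) + 20010 = \left(\left(-20\right) \left(-12167\right) + 17418\right) + 20010 = \left(243340 + 17418\right) + 20010 = 260758 + 20010 = 280768$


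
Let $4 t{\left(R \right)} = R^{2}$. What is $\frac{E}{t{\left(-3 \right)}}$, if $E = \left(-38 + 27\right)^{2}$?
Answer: $\frac{484}{9} \approx 53.778$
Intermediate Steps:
$t{\left(R \right)} = \frac{R^{2}}{4}$
$E = 121$ ($E = \left(-11\right)^{2} = 121$)
$\frac{E}{t{\left(-3 \right)}} = \frac{121}{\frac{1}{4} \left(-3\right)^{2}} = \frac{121}{\frac{1}{4} \cdot 9} = \frac{121}{\frac{9}{4}} = 121 \cdot \frac{4}{9} = \frac{484}{9}$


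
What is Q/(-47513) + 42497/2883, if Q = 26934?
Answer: 1941509239/136979979 ≈ 14.174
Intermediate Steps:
Q/(-47513) + 42497/2883 = 26934/(-47513) + 42497/2883 = 26934*(-1/47513) + 42497*(1/2883) = -26934/47513 + 42497/2883 = 1941509239/136979979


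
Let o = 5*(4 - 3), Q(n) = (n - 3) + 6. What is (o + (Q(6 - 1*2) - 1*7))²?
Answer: 25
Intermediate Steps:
Q(n) = 3 + n (Q(n) = (-3 + n) + 6 = 3 + n)
o = 5 (o = 5*1 = 5)
(o + (Q(6 - 1*2) - 1*7))² = (5 + ((3 + (6 - 1*2)) - 1*7))² = (5 + ((3 + (6 - 2)) - 7))² = (5 + ((3 + 4) - 7))² = (5 + (7 - 7))² = (5 + 0)² = 5² = 25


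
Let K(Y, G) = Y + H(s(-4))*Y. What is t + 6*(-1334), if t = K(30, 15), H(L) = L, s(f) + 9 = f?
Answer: -8364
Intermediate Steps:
s(f) = -9 + f
K(Y, G) = -12*Y (K(Y, G) = Y + (-9 - 4)*Y = Y - 13*Y = -12*Y)
t = -360 (t = -12*30 = -360)
t + 6*(-1334) = -360 + 6*(-1334) = -360 - 8004 = -8364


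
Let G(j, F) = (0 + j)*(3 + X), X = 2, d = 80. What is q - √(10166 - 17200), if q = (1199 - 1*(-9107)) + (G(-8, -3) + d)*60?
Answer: 12706 - I*√7034 ≈ 12706.0 - 83.869*I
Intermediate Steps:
G(j, F) = 5*j (G(j, F) = (0 + j)*(3 + 2) = j*5 = 5*j)
q = 12706 (q = (1199 - 1*(-9107)) + (5*(-8) + 80)*60 = (1199 + 9107) + (-40 + 80)*60 = 10306 + 40*60 = 10306 + 2400 = 12706)
q - √(10166 - 17200) = 12706 - √(10166 - 17200) = 12706 - √(-7034) = 12706 - I*√7034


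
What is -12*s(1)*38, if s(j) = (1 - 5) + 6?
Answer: -912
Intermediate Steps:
s(j) = 2 (s(j) = -4 + 6 = 2)
-12*s(1)*38 = -12*2*38 = -24*38 = -912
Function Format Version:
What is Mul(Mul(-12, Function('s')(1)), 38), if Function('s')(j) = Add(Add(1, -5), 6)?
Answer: -912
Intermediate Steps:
Function('s')(j) = 2 (Function('s')(j) = Add(-4, 6) = 2)
Mul(Mul(-12, Function('s')(1)), 38) = Mul(Mul(-12, 2), 38) = Mul(-24, 38) = -912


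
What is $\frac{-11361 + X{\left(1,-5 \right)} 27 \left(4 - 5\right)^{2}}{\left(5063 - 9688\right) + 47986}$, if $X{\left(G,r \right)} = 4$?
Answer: $- \frac{11253}{43361} \approx -0.25952$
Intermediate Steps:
$\frac{-11361 + X{\left(1,-5 \right)} 27 \left(4 - 5\right)^{2}}{\left(5063 - 9688\right) + 47986} = \frac{-11361 + 4 \cdot 27 \left(4 - 5\right)^{2}}{\left(5063 - 9688\right) + 47986} = \frac{-11361 + 108 \left(-1\right)^{2}}{-4625 + 47986} = \frac{-11361 + 108 \cdot 1}{43361} = \left(-11361 + 108\right) \frac{1}{43361} = \left(-11253\right) \frac{1}{43361} = - \frac{11253}{43361}$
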